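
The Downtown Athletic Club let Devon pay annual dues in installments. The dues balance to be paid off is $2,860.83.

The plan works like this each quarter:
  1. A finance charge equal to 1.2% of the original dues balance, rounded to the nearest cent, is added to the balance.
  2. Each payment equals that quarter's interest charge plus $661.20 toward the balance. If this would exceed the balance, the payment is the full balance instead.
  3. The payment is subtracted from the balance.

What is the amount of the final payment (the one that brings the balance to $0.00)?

Quarter 1: $2,860.83 +$34.33 interest = $2,895.16; pay $695.53 → $2,199.63
Quarter 2: $2,199.63 +$34.33 interest = $2,233.96; pay $695.53 → $1,538.43
Quarter 3: $1,538.43 +$34.33 interest = $1,572.76; pay $695.53 → $877.23
Quarter 4: $877.23 +$34.33 interest = $911.56; pay $695.53 → $216.03
Quarter 5: $216.03 +$34.33 interest = $250.36; pay $250.36 → $0.00

$250.36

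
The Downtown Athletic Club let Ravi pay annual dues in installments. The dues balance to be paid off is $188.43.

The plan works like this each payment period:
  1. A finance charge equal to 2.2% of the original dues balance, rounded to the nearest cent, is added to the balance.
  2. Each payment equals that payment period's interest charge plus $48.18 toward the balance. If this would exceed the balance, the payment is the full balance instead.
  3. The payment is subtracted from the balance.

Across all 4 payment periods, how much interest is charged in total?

$16.60

# | Opening | Interest | Payment | End bal
1 | $188.43 | $4.15 | $52.33 | $140.25
2 | $140.25 | $4.15 | $52.33 | $92.07
3 | $92.07 | $4.15 | $52.33 | $43.89
4 | $43.89 | $4.15 | $48.04 | $0.00
Total interest: $4.15 + $4.15 + $4.15 + $4.15 = $16.60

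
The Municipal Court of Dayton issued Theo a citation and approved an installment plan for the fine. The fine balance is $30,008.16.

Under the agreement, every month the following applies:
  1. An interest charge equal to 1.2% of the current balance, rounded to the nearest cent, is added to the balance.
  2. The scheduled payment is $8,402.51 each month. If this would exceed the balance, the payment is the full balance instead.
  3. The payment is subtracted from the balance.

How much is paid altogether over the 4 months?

$30,864.85

Month 1: opening $30,008.16; interest $360.10 → $30,368.26; payment $8,402.51; balance $21,965.75
Month 2: opening $21,965.75; interest $263.59 → $22,229.34; payment $8,402.51; balance $13,826.83
Month 3: opening $13,826.83; interest $165.92 → $13,992.75; payment $8,402.51; balance $5,590.24
Month 4: opening $5,590.24; interest $67.08 → $5,657.32; payment $5,657.32; balance $0.00
Total paid: $30,864.85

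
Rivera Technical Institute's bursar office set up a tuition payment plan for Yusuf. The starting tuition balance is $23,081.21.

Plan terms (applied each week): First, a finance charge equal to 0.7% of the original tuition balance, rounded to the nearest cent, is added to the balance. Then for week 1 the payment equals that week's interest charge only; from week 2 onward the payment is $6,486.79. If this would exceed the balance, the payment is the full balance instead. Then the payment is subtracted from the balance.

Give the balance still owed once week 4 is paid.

# | Opening | Interest | Payment | End bal
1 | $23,081.21 | $161.57 | $161.57 | $23,081.21
2 | $23,081.21 | $161.57 | $6,486.79 | $16,755.99
3 | $16,755.99 | $161.57 | $6,486.79 | $10,430.77
4 | $10,430.77 | $161.57 | $6,486.79 | $4,105.55

$4,105.55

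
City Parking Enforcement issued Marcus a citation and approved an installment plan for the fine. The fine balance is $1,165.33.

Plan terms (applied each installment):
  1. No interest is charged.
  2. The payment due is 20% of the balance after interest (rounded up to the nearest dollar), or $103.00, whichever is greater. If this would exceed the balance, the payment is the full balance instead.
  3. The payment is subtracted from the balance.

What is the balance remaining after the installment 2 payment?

Installment 1: $1,165.33 − $234.00 → $931.33
Installment 2: $931.33 − $187.00 → $744.33

$744.33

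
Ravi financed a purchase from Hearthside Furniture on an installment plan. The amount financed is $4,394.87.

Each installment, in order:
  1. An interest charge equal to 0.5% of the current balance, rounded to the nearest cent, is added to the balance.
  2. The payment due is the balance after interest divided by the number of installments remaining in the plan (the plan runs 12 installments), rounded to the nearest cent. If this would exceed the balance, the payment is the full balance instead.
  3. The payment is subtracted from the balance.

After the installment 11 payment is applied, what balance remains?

$386.89

Installment 1: opening $4,394.87; interest $21.97 → $4,416.84; payment $368.07; balance $4,048.77
Installment 2: opening $4,048.77; interest $20.24 → $4,069.01; payment $369.91; balance $3,699.10
Installment 3: opening $3,699.10; interest $18.50 → $3,717.60; payment $371.76; balance $3,345.84
Installment 4: opening $3,345.84; interest $16.73 → $3,362.57; payment $373.62; balance $2,988.95
Installment 5: opening $2,988.95; interest $14.94 → $3,003.89; payment $375.49; balance $2,628.40
Installment 6: opening $2,628.40; interest $13.14 → $2,641.54; payment $377.36; balance $2,264.18
Installment 7: opening $2,264.18; interest $11.32 → $2,275.50; payment $379.25; balance $1,896.25
Installment 8: opening $1,896.25; interest $9.48 → $1,905.73; payment $381.15; balance $1,524.58
Installment 9: opening $1,524.58; interest $7.62 → $1,532.20; payment $383.05; balance $1,149.15
Installment 10: opening $1,149.15; interest $5.75 → $1,154.90; payment $384.97; balance $769.93
Installment 11: opening $769.93; interest $3.85 → $773.78; payment $386.89; balance $386.89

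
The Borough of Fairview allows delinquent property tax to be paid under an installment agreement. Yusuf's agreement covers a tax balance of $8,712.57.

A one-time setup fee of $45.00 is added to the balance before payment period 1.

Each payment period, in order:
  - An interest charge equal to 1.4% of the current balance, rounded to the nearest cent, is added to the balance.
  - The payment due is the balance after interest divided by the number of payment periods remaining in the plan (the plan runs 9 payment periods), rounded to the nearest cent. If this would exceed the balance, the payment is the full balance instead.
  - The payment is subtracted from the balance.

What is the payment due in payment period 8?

$1,087.54

# | Opening | Interest | Payment | End bal
1 | $8,757.57 | $122.61 | $986.69 | $7,893.49
2 | $7,893.49 | $110.51 | $1,000.50 | $7,003.50
3 | $7,003.50 | $98.05 | $1,014.51 | $6,087.04
4 | $6,087.04 | $85.22 | $1,028.71 | $5,143.55
5 | $5,143.55 | $72.01 | $1,043.11 | $4,172.45
6 | $4,172.45 | $58.41 | $1,057.72 | $3,173.14
7 | $3,173.14 | $44.42 | $1,072.52 | $2,145.04
8 | $2,145.04 | $30.03 | $1,087.54 | $1,087.53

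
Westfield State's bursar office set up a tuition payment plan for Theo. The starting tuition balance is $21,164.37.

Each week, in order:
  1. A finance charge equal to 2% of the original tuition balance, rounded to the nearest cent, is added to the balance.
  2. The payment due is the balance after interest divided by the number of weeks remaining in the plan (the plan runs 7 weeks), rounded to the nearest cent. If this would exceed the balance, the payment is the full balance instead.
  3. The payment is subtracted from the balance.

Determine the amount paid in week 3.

$3,239.16

Week 1: $21,164.37 +$423.29 interest = $21,587.66; pay $3,083.95 → $18,503.71
Week 2: $18,503.71 +$423.29 interest = $18,927.00; pay $3,154.50 → $15,772.50
Week 3: $15,772.50 +$423.29 interest = $16,195.79; pay $3,239.16 → $12,956.63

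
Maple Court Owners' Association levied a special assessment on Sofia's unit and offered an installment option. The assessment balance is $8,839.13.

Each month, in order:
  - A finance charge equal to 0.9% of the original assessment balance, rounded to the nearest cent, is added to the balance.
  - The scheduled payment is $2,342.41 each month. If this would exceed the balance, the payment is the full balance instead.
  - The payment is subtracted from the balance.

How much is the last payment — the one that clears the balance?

$2,130.10

Month 1: $8,839.13 +$79.55 interest = $8,918.68; pay $2,342.41 → $6,576.27
Month 2: $6,576.27 +$79.55 interest = $6,655.82; pay $2,342.41 → $4,313.41
Month 3: $4,313.41 +$79.55 interest = $4,392.96; pay $2,342.41 → $2,050.55
Month 4: $2,050.55 +$79.55 interest = $2,130.10; pay $2,130.10 → $0.00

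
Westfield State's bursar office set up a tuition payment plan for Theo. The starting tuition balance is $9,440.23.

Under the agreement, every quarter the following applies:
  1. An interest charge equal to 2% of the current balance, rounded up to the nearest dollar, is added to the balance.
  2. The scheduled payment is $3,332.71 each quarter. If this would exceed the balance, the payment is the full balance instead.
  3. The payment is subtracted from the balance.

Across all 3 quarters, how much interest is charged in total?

$377.00

# | Opening | Interest | Payment | End bal
1 | $9,440.23 | $189.00 | $3,332.71 | $6,296.52
2 | $6,296.52 | $126.00 | $3,332.71 | $3,089.81
3 | $3,089.81 | $62.00 | $3,151.81 | $0.00
Total interest: $189.00 + $126.00 + $62.00 = $377.00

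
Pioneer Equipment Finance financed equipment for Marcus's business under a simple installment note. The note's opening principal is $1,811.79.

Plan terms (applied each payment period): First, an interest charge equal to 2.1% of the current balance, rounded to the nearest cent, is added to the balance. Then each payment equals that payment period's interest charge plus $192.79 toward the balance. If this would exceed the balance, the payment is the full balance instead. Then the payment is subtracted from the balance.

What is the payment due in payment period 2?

Payment period 1: opening $1,811.79; interest $38.05 → $1,849.84; payment $230.84; balance $1,619.00
Payment period 2: opening $1,619.00; interest $34.00 → $1,653.00; payment $226.79; balance $1,426.21

$226.79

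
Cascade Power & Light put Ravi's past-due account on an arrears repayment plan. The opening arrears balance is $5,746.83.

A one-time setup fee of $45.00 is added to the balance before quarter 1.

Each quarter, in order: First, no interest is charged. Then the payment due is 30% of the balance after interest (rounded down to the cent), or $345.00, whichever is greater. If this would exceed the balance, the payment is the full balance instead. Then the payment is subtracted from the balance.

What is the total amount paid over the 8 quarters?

Quarter 1: opening $5,791.83; payment $1,737.54; balance $4,054.29
Quarter 2: opening $4,054.29; payment $1,216.28; balance $2,838.01
Quarter 3: opening $2,838.01; payment $851.40; balance $1,986.61
Quarter 4: opening $1,986.61; payment $595.98; balance $1,390.63
Quarter 5: opening $1,390.63; payment $417.18; balance $973.45
Quarter 6: opening $973.45; payment $345.00; balance $628.45
Quarter 7: opening $628.45; payment $345.00; balance $283.45
Quarter 8: opening $283.45; payment $283.45; balance $0.00
Total paid: $5,791.83

$5,791.83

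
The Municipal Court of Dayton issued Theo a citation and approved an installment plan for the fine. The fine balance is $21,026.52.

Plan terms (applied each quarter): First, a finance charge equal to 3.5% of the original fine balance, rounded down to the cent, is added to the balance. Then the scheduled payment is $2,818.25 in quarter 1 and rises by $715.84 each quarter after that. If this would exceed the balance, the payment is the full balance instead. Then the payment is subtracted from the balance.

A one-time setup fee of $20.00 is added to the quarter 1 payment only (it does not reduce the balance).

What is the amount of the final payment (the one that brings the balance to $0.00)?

$4,192.39

# | Opening | Interest | Payment | Fee | End bal
1 | $21,026.52 | $735.92 | $2,818.25 | $20.00 | $18,944.19
2 | $18,944.19 | $735.92 | $3,534.09 | — | $16,146.02
3 | $16,146.02 | $735.92 | $4,249.93 | — | $12,632.01
4 | $12,632.01 | $735.92 | $4,965.77 | — | $8,402.16
5 | $8,402.16 | $735.92 | $5,681.61 | — | $3,456.47
6 | $3,456.47 | $735.92 | $4,192.39 | — | $0.00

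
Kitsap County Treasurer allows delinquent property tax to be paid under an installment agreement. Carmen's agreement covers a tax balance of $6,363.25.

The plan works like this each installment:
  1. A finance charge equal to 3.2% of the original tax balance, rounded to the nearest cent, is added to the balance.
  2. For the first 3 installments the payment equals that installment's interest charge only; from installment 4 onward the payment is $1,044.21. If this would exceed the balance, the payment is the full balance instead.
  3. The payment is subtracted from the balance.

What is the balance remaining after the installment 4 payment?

Installment 1: opening $6,363.25; interest $203.62 → $6,566.87; payment $203.62; balance $6,363.25
Installment 2: opening $6,363.25; interest $203.62 → $6,566.87; payment $203.62; balance $6,363.25
Installment 3: opening $6,363.25; interest $203.62 → $6,566.87; payment $203.62; balance $6,363.25
Installment 4: opening $6,363.25; interest $203.62 → $6,566.87; payment $1,044.21; balance $5,522.66

$5,522.66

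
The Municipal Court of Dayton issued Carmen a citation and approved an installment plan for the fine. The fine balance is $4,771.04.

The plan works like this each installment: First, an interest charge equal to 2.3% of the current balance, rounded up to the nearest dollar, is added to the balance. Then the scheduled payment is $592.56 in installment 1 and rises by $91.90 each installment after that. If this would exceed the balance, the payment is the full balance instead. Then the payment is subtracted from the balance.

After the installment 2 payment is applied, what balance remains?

# | Opening | Interest | Payment | End bal
1 | $4,771.04 | $110.00 | $592.56 | $4,288.48
2 | $4,288.48 | $99.00 | $684.46 | $3,703.02

$3,703.02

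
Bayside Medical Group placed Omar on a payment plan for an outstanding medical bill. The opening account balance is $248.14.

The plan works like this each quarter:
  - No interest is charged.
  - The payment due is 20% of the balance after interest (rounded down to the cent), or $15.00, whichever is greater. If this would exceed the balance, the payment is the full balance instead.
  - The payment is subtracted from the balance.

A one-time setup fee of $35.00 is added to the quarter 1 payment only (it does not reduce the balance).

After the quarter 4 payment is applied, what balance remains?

Quarter 1: opening $248.14; payment $49.62 (+ $35.00 fee); balance $198.52
Quarter 2: opening $198.52; payment $39.70; balance $158.82
Quarter 3: opening $158.82; payment $31.76; balance $127.06
Quarter 4: opening $127.06; payment $25.41; balance $101.65

$101.65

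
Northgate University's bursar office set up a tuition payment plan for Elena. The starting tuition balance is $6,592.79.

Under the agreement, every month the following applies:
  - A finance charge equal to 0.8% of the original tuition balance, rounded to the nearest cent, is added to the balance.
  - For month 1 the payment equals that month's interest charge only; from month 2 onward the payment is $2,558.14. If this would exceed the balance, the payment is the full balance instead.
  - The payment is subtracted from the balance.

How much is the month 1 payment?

Month 1: $6,592.79 +$52.74 interest = $6,645.53; pay $52.74 → $6,592.79

$52.74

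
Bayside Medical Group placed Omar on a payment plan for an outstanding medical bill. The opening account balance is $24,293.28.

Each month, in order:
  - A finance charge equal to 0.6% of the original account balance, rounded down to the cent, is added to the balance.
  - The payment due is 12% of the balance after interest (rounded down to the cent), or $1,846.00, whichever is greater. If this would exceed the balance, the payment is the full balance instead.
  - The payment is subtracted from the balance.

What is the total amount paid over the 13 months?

Month 1: opening $24,293.28; interest $145.75 → $24,439.03; payment $2,932.68; balance $21,506.35
Month 2: opening $21,506.35; interest $145.75 → $21,652.10; payment $2,598.25; balance $19,053.85
Month 3: opening $19,053.85; interest $145.75 → $19,199.60; payment $2,303.95; balance $16,895.65
Month 4: opening $16,895.65; interest $145.75 → $17,041.40; payment $2,044.96; balance $14,996.44
Month 5: opening $14,996.44; interest $145.75 → $15,142.19; payment $1,846.00; balance $13,296.19
Month 6: opening $13,296.19; interest $145.75 → $13,441.94; payment $1,846.00; balance $11,595.94
Month 7: opening $11,595.94; interest $145.75 → $11,741.69; payment $1,846.00; balance $9,895.69
Month 8: opening $9,895.69; interest $145.75 → $10,041.44; payment $1,846.00; balance $8,195.44
Month 9: opening $8,195.44; interest $145.75 → $8,341.19; payment $1,846.00; balance $6,495.19
Month 10: opening $6,495.19; interest $145.75 → $6,640.94; payment $1,846.00; balance $4,794.94
Month 11: opening $4,794.94; interest $145.75 → $4,940.69; payment $1,846.00; balance $3,094.69
Month 12: opening $3,094.69; interest $145.75 → $3,240.44; payment $1,846.00; balance $1,394.44
Month 13: opening $1,394.44; interest $145.75 → $1,540.19; payment $1,540.19; balance $0.00
Total paid: $26,188.03

$26,188.03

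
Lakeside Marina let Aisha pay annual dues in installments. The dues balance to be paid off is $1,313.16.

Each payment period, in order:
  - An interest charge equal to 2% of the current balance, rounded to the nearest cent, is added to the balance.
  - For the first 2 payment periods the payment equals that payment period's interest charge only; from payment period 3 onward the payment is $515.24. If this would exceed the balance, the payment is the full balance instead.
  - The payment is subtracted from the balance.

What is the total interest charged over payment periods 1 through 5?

# | Opening | Interest | Payment | End bal
1 | $1,313.16 | $26.26 | $26.26 | $1,313.16
2 | $1,313.16 | $26.26 | $26.26 | $1,313.16
3 | $1,313.16 | $26.26 | $515.24 | $824.18
4 | $824.18 | $16.48 | $515.24 | $325.42
5 | $325.42 | $6.51 | $331.93 | $0.00
Total interest: $26.26 + $26.26 + $26.26 + $16.48 + $6.51 = $101.77

$101.77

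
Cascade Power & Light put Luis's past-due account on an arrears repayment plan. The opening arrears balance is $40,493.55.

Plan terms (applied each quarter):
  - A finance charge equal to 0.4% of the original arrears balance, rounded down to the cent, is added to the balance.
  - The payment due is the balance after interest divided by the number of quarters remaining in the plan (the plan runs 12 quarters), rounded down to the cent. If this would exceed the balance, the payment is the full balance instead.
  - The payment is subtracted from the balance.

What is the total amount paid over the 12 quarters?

$42,437.19

Quarter 1: $40,493.55 +$161.97 interest = $40,655.52; pay $3,387.96 → $37,267.56
Quarter 2: $37,267.56 +$161.97 interest = $37,429.53; pay $3,402.68 → $34,026.85
Quarter 3: $34,026.85 +$161.97 interest = $34,188.82; pay $3,418.88 → $30,769.94
Quarter 4: $30,769.94 +$161.97 interest = $30,931.91; pay $3,436.87 → $27,495.04
Quarter 5: $27,495.04 +$161.97 interest = $27,657.01; pay $3,457.12 → $24,199.89
Quarter 6: $24,199.89 +$161.97 interest = $24,361.86; pay $3,480.26 → $20,881.60
Quarter 7: $20,881.60 +$161.97 interest = $21,043.57; pay $3,507.26 → $17,536.31
Quarter 8: $17,536.31 +$161.97 interest = $17,698.28; pay $3,539.65 → $14,158.63
Quarter 9: $14,158.63 +$161.97 interest = $14,320.60; pay $3,580.15 → $10,740.45
Quarter 10: $10,740.45 +$161.97 interest = $10,902.42; pay $3,634.14 → $7,268.28
Quarter 11: $7,268.28 +$161.97 interest = $7,430.25; pay $3,715.12 → $3,715.13
Quarter 12: $3,715.13 +$161.97 interest = $3,877.10; pay $3,877.10 → $0.00
Total paid: $42,437.19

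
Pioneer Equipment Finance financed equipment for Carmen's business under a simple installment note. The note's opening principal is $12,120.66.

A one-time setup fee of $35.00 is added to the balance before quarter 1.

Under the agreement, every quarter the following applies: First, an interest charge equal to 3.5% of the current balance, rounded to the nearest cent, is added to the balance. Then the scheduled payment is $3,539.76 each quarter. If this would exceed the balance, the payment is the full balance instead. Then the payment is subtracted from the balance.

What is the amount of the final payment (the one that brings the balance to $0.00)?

$2,568.78

Quarter 1: opening $12,155.66; interest $425.45 → $12,581.11; payment $3,539.76; balance $9,041.35
Quarter 2: opening $9,041.35; interest $316.45 → $9,357.80; payment $3,539.76; balance $5,818.04
Quarter 3: opening $5,818.04; interest $203.63 → $6,021.67; payment $3,539.76; balance $2,481.91
Quarter 4: opening $2,481.91; interest $86.87 → $2,568.78; payment $2,568.78; balance $0.00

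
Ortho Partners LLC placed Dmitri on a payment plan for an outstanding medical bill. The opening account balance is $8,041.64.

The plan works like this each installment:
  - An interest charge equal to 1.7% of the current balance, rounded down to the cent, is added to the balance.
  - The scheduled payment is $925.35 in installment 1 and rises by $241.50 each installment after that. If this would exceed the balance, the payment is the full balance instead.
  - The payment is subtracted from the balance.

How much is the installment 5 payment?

Installment 1: opening $8,041.64; interest $136.70 → $8,178.34; payment $925.35; balance $7,252.99
Installment 2: opening $7,252.99; interest $123.30 → $7,376.29; payment $1,166.85; balance $6,209.44
Installment 3: opening $6,209.44; interest $105.56 → $6,315.00; payment $1,408.35; balance $4,906.65
Installment 4: opening $4,906.65; interest $83.41 → $4,990.06; payment $1,649.85; balance $3,340.21
Installment 5: opening $3,340.21; interest $56.78 → $3,396.99; payment $1,891.35; balance $1,505.64

$1,891.35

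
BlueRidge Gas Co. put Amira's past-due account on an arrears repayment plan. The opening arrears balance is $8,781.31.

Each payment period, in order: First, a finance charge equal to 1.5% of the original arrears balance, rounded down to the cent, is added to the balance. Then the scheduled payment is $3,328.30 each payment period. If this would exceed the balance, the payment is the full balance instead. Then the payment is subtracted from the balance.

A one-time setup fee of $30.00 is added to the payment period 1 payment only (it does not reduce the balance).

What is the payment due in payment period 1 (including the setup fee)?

# | Opening | Interest | Payment | Fee | End bal
1 | $8,781.31 | $131.71 | $3,328.30 | $30.00 | $5,584.72

$3,358.30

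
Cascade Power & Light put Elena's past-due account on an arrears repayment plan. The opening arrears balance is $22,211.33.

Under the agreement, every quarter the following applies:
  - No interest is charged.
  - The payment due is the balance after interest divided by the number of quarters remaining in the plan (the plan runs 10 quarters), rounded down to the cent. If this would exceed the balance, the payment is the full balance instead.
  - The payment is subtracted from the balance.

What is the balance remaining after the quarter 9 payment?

Quarter 1: opening $22,211.33; payment $2,221.13; balance $19,990.20
Quarter 2: opening $19,990.20; payment $2,221.13; balance $17,769.07
Quarter 3: opening $17,769.07; payment $2,221.13; balance $15,547.94
Quarter 4: opening $15,547.94; payment $2,221.13; balance $13,326.81
Quarter 5: opening $13,326.81; payment $2,221.13; balance $11,105.68
Quarter 6: opening $11,105.68; payment $2,221.13; balance $8,884.55
Quarter 7: opening $8,884.55; payment $2,221.13; balance $6,663.42
Quarter 8: opening $6,663.42; payment $2,221.14; balance $4,442.28
Quarter 9: opening $4,442.28; payment $2,221.14; balance $2,221.14

$2,221.14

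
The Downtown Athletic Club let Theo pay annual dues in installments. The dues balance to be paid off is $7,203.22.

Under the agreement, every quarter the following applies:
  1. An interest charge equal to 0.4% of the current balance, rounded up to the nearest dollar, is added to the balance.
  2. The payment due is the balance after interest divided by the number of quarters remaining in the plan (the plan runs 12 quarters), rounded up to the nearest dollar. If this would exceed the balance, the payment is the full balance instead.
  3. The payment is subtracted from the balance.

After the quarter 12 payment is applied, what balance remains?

# | Opening | Interest | Payment | End bal
1 | $7,203.22 | $29.00 | $603.00 | $6,629.22
2 | $6,629.22 | $27.00 | $606.00 | $6,050.22
3 | $6,050.22 | $25.00 | $608.00 | $5,467.22
4 | $5,467.22 | $22.00 | $610.00 | $4,879.22
5 | $4,879.22 | $20.00 | $613.00 | $4,286.22
6 | $4,286.22 | $18.00 | $615.00 | $3,689.22
7 | $3,689.22 | $15.00 | $618.00 | $3,086.22
8 | $3,086.22 | $13.00 | $620.00 | $2,479.22
9 | $2,479.22 | $10.00 | $623.00 | $1,866.22
10 | $1,866.22 | $8.00 | $625.00 | $1,249.22
11 | $1,249.22 | $5.00 | $628.00 | $626.22
12 | $626.22 | $3.00 | $629.22 | $0.00

$0.00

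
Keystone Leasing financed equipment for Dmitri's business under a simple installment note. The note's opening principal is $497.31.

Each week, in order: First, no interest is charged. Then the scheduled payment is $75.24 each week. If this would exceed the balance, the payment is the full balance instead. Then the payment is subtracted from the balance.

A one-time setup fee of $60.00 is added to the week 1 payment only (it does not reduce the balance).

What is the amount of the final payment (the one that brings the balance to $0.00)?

$45.87

Week 1: opening $497.31; payment $75.24 (+ $60.00 fee); balance $422.07
Week 2: opening $422.07; payment $75.24; balance $346.83
Week 3: opening $346.83; payment $75.24; balance $271.59
Week 4: opening $271.59; payment $75.24; balance $196.35
Week 5: opening $196.35; payment $75.24; balance $121.11
Week 6: opening $121.11; payment $75.24; balance $45.87
Week 7: opening $45.87; payment $45.87; balance $0.00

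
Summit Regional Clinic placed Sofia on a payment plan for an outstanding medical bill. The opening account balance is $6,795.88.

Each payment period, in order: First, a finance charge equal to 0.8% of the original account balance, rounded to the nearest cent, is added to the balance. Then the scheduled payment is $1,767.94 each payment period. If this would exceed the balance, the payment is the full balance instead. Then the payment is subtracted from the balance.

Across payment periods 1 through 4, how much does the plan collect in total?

$7,013.36

# | Opening | Interest | Payment | End bal
1 | $6,795.88 | $54.37 | $1,767.94 | $5,082.31
2 | $5,082.31 | $54.37 | $1,767.94 | $3,368.74
3 | $3,368.74 | $54.37 | $1,767.94 | $1,655.17
4 | $1,655.17 | $54.37 | $1,709.54 | $0.00
Total paid: $7,013.36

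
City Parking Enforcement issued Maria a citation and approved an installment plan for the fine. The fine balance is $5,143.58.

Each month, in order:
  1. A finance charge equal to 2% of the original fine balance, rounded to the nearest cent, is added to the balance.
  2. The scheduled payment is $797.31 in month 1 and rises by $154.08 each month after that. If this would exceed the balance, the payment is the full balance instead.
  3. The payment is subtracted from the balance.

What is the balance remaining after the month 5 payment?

Month 1: opening $5,143.58; interest $102.87 → $5,246.45; payment $797.31; balance $4,449.14
Month 2: opening $4,449.14; interest $102.87 → $4,552.01; payment $951.39; balance $3,600.62
Month 3: opening $3,600.62; interest $102.87 → $3,703.49; payment $1,105.47; balance $2,598.02
Month 4: opening $2,598.02; interest $102.87 → $2,700.89; payment $1,259.55; balance $1,441.34
Month 5: opening $1,441.34; interest $102.87 → $1,544.21; payment $1,413.63; balance $130.58

$130.58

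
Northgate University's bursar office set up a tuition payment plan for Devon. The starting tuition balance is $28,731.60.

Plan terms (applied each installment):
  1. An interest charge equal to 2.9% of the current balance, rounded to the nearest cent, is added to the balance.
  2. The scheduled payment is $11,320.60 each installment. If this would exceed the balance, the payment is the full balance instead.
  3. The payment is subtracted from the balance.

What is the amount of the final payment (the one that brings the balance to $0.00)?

$7,668.83

Installment 1: $28,731.60 +$833.22 interest = $29,564.82; pay $11,320.60 → $18,244.22
Installment 2: $18,244.22 +$529.08 interest = $18,773.30; pay $11,320.60 → $7,452.70
Installment 3: $7,452.70 +$216.13 interest = $7,668.83; pay $7,668.83 → $0.00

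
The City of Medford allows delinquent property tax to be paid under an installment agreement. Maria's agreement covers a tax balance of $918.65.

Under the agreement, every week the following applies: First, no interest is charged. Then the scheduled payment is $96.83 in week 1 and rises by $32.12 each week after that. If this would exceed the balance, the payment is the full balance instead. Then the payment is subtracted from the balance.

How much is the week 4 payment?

# | Opening | Payment | End bal
1 | $918.65 | $96.83 | $821.82
2 | $821.82 | $128.95 | $692.87
3 | $692.87 | $161.07 | $531.80
4 | $531.80 | $193.19 | $338.61

$193.19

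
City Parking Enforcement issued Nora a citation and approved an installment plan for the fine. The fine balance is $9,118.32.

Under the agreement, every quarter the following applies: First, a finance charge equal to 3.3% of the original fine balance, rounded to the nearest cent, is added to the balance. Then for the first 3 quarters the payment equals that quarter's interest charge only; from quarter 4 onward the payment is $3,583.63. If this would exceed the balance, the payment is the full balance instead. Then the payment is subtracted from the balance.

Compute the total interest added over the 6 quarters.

$1,805.40

Quarter 1: opening $9,118.32; interest $300.90 → $9,419.22; payment $300.90; balance $9,118.32
Quarter 2: opening $9,118.32; interest $300.90 → $9,419.22; payment $300.90; balance $9,118.32
Quarter 3: opening $9,118.32; interest $300.90 → $9,419.22; payment $300.90; balance $9,118.32
Quarter 4: opening $9,118.32; interest $300.90 → $9,419.22; payment $3,583.63; balance $5,835.59
Quarter 5: opening $5,835.59; interest $300.90 → $6,136.49; payment $3,583.63; balance $2,552.86
Quarter 6: opening $2,552.86; interest $300.90 → $2,853.76; payment $2,853.76; balance $0.00
Total interest: $300.90 + $300.90 + $300.90 + $300.90 + $300.90 + $300.90 = $1,805.40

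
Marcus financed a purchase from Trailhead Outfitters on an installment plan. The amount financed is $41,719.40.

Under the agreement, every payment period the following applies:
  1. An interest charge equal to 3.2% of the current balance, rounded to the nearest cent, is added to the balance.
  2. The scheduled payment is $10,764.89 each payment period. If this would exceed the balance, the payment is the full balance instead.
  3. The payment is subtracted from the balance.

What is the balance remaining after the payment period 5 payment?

Payment period 1: opening $41,719.40; interest $1,335.02 → $43,054.42; payment $10,764.89; balance $32,289.53
Payment period 2: opening $32,289.53; interest $1,033.26 → $33,322.79; payment $10,764.89; balance $22,557.90
Payment period 3: opening $22,557.90; interest $721.85 → $23,279.75; payment $10,764.89; balance $12,514.86
Payment period 4: opening $12,514.86; interest $400.48 → $12,915.34; payment $10,764.89; balance $2,150.45
Payment period 5: opening $2,150.45; interest $68.81 → $2,219.26; payment $2,219.26; balance $0.00

$0.00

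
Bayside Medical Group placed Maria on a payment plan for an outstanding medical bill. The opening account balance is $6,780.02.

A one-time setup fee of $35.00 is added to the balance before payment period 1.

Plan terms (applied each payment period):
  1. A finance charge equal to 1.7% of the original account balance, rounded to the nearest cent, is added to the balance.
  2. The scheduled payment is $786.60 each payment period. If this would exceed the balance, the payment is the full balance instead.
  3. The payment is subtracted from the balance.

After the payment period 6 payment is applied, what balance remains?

Payment period 1: $6,815.02 +$115.26 interest = $6,930.28; pay $786.60 → $6,143.68
Payment period 2: $6,143.68 +$115.26 interest = $6,258.94; pay $786.60 → $5,472.34
Payment period 3: $5,472.34 +$115.26 interest = $5,587.60; pay $786.60 → $4,801.00
Payment period 4: $4,801.00 +$115.26 interest = $4,916.26; pay $786.60 → $4,129.66
Payment period 5: $4,129.66 +$115.26 interest = $4,244.92; pay $786.60 → $3,458.32
Payment period 6: $3,458.32 +$115.26 interest = $3,573.58; pay $786.60 → $2,786.98

$2,786.98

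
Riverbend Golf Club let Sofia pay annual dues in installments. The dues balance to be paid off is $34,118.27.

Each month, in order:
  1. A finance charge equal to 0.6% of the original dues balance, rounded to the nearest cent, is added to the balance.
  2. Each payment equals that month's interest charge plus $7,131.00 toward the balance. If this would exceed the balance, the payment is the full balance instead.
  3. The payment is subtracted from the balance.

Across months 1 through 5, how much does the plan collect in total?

$35,141.82

# | Opening | Interest | Payment | End bal
1 | $34,118.27 | $204.71 | $7,335.71 | $26,987.27
2 | $26,987.27 | $204.71 | $7,335.71 | $19,856.27
3 | $19,856.27 | $204.71 | $7,335.71 | $12,725.27
4 | $12,725.27 | $204.71 | $7,335.71 | $5,594.27
5 | $5,594.27 | $204.71 | $5,798.98 | $0.00
Total paid: $35,141.82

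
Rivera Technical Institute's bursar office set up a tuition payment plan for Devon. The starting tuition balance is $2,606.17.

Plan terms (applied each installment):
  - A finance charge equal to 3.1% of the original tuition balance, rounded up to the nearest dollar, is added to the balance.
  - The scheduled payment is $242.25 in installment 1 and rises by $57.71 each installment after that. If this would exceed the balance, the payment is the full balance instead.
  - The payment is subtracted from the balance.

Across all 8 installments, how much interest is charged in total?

$648.00

Installment 1: $2,606.17 +$81.00 interest = $2,687.17; pay $242.25 → $2,444.92
Installment 2: $2,444.92 +$81.00 interest = $2,525.92; pay $299.96 → $2,225.96
Installment 3: $2,225.96 +$81.00 interest = $2,306.96; pay $357.67 → $1,949.29
Installment 4: $1,949.29 +$81.00 interest = $2,030.29; pay $415.38 → $1,614.91
Installment 5: $1,614.91 +$81.00 interest = $1,695.91; pay $473.09 → $1,222.82
Installment 6: $1,222.82 +$81.00 interest = $1,303.82; pay $530.80 → $773.02
Installment 7: $773.02 +$81.00 interest = $854.02; pay $588.51 → $265.51
Installment 8: $265.51 +$81.00 interest = $346.51; pay $346.51 → $0.00
Total interest: $81.00 + $81.00 + $81.00 + $81.00 + $81.00 + $81.00 + $81.00 + $81.00 = $648.00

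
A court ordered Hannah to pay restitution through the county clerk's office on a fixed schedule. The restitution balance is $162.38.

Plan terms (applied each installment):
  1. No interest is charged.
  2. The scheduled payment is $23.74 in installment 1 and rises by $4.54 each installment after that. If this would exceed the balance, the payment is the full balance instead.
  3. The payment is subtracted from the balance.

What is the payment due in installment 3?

$32.82

Installment 1: $162.38 − $23.74 → $138.64
Installment 2: $138.64 − $28.28 → $110.36
Installment 3: $110.36 − $32.82 → $77.54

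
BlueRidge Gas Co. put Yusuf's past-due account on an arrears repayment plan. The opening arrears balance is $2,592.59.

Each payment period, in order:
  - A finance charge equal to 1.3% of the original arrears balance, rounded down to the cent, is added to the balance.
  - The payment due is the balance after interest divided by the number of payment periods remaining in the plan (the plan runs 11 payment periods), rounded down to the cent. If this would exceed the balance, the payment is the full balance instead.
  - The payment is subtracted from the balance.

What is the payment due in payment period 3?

$245.86

Payment period 1: $2,592.59 +$33.70 interest = $2,626.29; pay $238.75 → $2,387.54
Payment period 2: $2,387.54 +$33.70 interest = $2,421.24; pay $242.12 → $2,179.12
Payment period 3: $2,179.12 +$33.70 interest = $2,212.82; pay $245.86 → $1,966.96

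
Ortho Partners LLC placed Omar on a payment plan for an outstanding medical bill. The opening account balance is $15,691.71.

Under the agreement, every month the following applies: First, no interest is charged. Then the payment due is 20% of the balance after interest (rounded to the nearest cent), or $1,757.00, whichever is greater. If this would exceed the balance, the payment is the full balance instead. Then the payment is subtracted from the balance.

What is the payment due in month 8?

$1,006.16

Month 1: $15,691.71 − $3,138.34 → $12,553.37
Month 2: $12,553.37 − $2,510.67 → $10,042.70
Month 3: $10,042.70 − $2,008.54 → $8,034.16
Month 4: $8,034.16 − $1,757.00 → $6,277.16
Month 5: $6,277.16 − $1,757.00 → $4,520.16
Month 6: $4,520.16 − $1,757.00 → $2,763.16
Month 7: $2,763.16 − $1,757.00 → $1,006.16
Month 8: $1,006.16 − $1,006.16 → $0.00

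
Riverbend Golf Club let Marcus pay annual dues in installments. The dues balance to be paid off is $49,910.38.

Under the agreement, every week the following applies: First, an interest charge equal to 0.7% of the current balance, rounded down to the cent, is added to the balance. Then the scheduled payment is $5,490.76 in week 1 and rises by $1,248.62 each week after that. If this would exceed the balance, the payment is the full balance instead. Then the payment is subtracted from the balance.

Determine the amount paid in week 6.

Week 1: $49,910.38 +$349.37 interest = $50,259.75; pay $5,490.76 → $44,768.99
Week 2: $44,768.99 +$313.38 interest = $45,082.37; pay $6,739.38 → $38,342.99
Week 3: $38,342.99 +$268.40 interest = $38,611.39; pay $7,988.00 → $30,623.39
Week 4: $30,623.39 +$214.36 interest = $30,837.75; pay $9,236.62 → $21,601.13
Week 5: $21,601.13 +$151.20 interest = $21,752.33; pay $10,485.24 → $11,267.09
Week 6: $11,267.09 +$78.86 interest = $11,345.95; pay $11,345.95 → $0.00

$11,345.95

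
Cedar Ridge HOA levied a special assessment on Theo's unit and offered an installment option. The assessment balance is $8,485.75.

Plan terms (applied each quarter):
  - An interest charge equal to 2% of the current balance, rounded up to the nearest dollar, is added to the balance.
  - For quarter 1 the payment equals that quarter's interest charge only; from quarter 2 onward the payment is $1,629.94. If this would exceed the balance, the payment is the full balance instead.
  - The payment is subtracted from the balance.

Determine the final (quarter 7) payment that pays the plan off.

Quarter 1: $8,485.75 +$170.00 interest = $8,655.75; pay $170.00 → $8,485.75
Quarter 2: $8,485.75 +$170.00 interest = $8,655.75; pay $1,629.94 → $7,025.81
Quarter 3: $7,025.81 +$141.00 interest = $7,166.81; pay $1,629.94 → $5,536.87
Quarter 4: $5,536.87 +$111.00 interest = $5,647.87; pay $1,629.94 → $4,017.93
Quarter 5: $4,017.93 +$81.00 interest = $4,098.93; pay $1,629.94 → $2,468.99
Quarter 6: $2,468.99 +$50.00 interest = $2,518.99; pay $1,629.94 → $889.05
Quarter 7: $889.05 +$18.00 interest = $907.05; pay $907.05 → $0.00

$907.05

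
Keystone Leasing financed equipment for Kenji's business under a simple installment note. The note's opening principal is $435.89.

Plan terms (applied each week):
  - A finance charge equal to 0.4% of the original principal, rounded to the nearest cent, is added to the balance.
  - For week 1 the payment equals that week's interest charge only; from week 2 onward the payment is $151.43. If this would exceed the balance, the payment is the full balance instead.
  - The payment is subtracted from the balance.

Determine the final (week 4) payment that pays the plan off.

Week 1: opening $435.89; interest $1.74 → $437.63; payment $1.74; balance $435.89
Week 2: opening $435.89; interest $1.74 → $437.63; payment $151.43; balance $286.20
Week 3: opening $286.20; interest $1.74 → $287.94; payment $151.43; balance $136.51
Week 4: opening $136.51; interest $1.74 → $138.25; payment $138.25; balance $0.00

$138.25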